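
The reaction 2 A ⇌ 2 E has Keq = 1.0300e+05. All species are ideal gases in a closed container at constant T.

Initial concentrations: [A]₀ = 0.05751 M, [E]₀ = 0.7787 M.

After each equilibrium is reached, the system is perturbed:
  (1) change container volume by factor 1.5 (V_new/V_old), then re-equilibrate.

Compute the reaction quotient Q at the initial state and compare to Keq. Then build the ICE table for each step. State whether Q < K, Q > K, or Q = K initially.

Q₀ = 183.3; Q < K (proceeds forward)

Q₀ = 183.3 vs Keq = 1.0300e+05 ⇒ Q<K, forward
Step 1:
                   A          E
  init       0.05751     0.7787
  Δ         -0.05491    0.05491
  eq        0.002597     0.8336
  solve Keq expr → x = 0.02746; check Q = 1.0300e+05
Then change container volume by factor 1.5 (V_new/V_old).
Step 2:
                   A          E
  init      0.001732     0.5557
  Δ                0          0
  eq        0.001732     0.5557
  solve Keq expr → x = 0; check Q = 1.0300e+05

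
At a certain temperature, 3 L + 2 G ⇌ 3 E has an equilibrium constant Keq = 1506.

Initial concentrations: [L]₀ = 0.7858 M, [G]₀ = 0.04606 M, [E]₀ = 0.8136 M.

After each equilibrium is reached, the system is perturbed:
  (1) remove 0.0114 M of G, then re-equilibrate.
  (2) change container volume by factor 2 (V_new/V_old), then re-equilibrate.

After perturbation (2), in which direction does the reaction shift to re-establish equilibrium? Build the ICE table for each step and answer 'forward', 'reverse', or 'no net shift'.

Direction: reverse

Q₀ = 523.2 vs Keq = 1506 ⇒ Q<K, forward
Step 1:
                   L          G          E
  init        0.7858    0.04606     0.8136
  Δ         -0.02445    -0.0163    0.02445
  eq          0.7613    0.02976     0.8381
  solve Keq expr → x = 0.008151; check Q = 1506
Then remove 0.0114 M of G.
Step 2:
                   L          G          E
  init        0.7613    0.01836     0.8381
  Δ           0.0147   0.009801    -0.0147
  eq           0.776    0.02816     0.8234
  solve Keq expr → x = -0.0049; check Q = 1506
Then change container volume by factor 2 (V_new/V_old).
Step 3:
                   L          G          E
  init         0.388    0.01408     0.4117
  Δ          0.01627    0.01084   -0.01627
  eq          0.4043    0.02492     0.3954
  solve Keq expr → x = -0.005422; check Q = 1506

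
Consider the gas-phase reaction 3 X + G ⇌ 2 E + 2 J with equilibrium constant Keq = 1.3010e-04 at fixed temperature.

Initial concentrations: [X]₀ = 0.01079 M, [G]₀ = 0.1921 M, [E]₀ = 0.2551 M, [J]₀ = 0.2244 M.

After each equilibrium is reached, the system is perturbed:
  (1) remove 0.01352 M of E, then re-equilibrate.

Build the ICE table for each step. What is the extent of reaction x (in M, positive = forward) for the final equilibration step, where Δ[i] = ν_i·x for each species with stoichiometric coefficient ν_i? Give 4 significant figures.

x = 0.001982 M

Q₀ = 1.3579e+04 vs Keq = 1.3010e-04 ⇒ Q>K, reverse
Step 1:
                   X          G          E          J
  Initial    0.01079     0.1921     0.2551     0.2244
  Change      0.3049     0.1016    -0.2033    -0.2033
  Equil       0.3157     0.2937    0.05185    0.02115
  solve Keq expr → x = -0.1016; check Q = 1.3010e-04
Then remove 0.01352 M of E.
Step 2:
                   X          G          E          J
  Initial     0.3157     0.2937    0.03833    0.02115
  Change   -0.005946  -0.001982   0.003964   0.003964
  Equil       0.3097     0.2917    0.04229    0.02511
  solve Keq expr → x = 0.001982; check Q = 1.3010e-04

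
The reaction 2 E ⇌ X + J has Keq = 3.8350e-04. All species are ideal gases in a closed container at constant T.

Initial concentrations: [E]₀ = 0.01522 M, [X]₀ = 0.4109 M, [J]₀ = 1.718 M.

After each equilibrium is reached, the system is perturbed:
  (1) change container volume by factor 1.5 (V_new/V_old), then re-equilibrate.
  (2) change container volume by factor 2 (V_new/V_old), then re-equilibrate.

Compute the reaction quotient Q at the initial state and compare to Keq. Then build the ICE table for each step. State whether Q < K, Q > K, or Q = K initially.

Q₀ = 3047 vs Keq = 3.8350e-04 ⇒ Q>K, reverse
Step 1:
                   E          X          J
  Initial    0.01522     0.4109      1.718
  Change      0.8214    -0.4107    -0.4107
  Equil       0.8366 2.0532e-04      1.307
  solve Keq expr → x = -0.4107; check Q = 3.8350e-04
Then change container volume by factor 1.5 (V_new/V_old).
Step 2:
                   E          X          J
  Initial     0.5577 1.3688e-04     0.8715
  Change           0          0          0
  Equil       0.5577 1.3688e-04     0.8715
  solve Keq expr → x = 0; check Q = 3.8350e-04
Then change container volume by factor 2 (V_new/V_old).
Step 3:
                   E          X          J
  Initial     0.2789 6.8440e-05     0.4358
  Change           0          0          0
  Equil       0.2789 6.8440e-05     0.4358
  solve Keq expr → x = 0; check Q = 3.8350e-04

Q₀ = 3047; Q > K (proceeds reverse)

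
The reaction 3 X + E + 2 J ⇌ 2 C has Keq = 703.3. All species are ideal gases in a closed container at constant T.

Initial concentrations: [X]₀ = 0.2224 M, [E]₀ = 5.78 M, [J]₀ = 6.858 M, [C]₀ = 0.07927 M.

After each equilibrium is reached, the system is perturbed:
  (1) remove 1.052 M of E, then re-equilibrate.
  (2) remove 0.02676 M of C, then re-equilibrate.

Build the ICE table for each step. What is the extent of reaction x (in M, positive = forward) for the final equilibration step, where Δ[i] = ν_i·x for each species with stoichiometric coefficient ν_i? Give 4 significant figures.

Q₀ = 0.002101 vs Keq = 703.3 ⇒ Q<K, forward
Step 1:
                   X          E          J          C
  init        0.2224       5.78      6.858    0.07927
  Δ          -0.2159   -0.07196    -0.1439     0.1439
  eq        0.006505      5.708      6.714     0.2232
  solve Keq expr → x = 0.07196; check Q = 703.3
Then remove 1.052 M of E.
Step 2:
                   X          E          J          C
  init      0.006505      4.656      6.714     0.2232
  Δ       4.5054e-04 1.5018e-04 3.0036e-04 -3.0036e-04
  eq        0.006956      4.656      6.714     0.2229
  solve Keq expr → x = -1.5018e-04; check Q = 703.3
Then remove 0.02676 M of C.
Step 3:
                   X          E          J          C
  init      0.006956      4.656      6.714     0.1961
  Δ       -5.6007e-04 -1.8669e-04 -3.7338e-04 3.7338e-04
  eq        0.006396      4.656      6.714     0.1965
  solve Keq expr → x = 1.8669e-04; check Q = 703.3

x = 1.8669e-04 M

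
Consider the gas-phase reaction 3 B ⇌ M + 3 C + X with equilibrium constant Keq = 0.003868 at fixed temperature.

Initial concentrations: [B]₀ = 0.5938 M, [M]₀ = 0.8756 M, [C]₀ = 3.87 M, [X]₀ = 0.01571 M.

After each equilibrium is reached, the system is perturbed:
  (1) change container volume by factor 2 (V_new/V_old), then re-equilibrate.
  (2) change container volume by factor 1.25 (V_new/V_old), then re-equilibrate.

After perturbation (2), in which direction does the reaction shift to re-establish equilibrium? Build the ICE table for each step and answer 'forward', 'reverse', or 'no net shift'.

Q₀ = 3.808 vs Keq = 0.003868 ⇒ Q>K, reverse
Step 1:
                  B         M         C         X
  Initial    0.5938    0.8756      3.87   0.01571
  Change    0.04707  -0.01569  -0.04707  -0.01569
  Equil      0.6409    0.8599     3.823 2.1191e-05
  solve Keq expr → x = -0.01569; check Q = 0.003868
Then change container volume by factor 2 (V_new/V_old).
Step 2:
                  B         M         C         X
  Initial    0.3204      0.43     1.911 1.0595e-05
  Change  -9.5216e-05 3.1739e-05 9.5216e-05 3.1739e-05
  Equil      0.3203      0.43     1.912 4.2334e-05
  solve Keq expr → x = 3.1739e-05; check Q = 0.003868
Then change container volume by factor 1.25 (V_new/V_old).
Step 3:
                  B         M         C         X
  Initial    0.2563     0.344     1.529 3.3867e-05
  Change  -5.7019e-05 1.9006e-05 5.7019e-05 1.9006e-05
  Equil      0.2562     0.344     1.529 5.2874e-05
  solve Keq expr → x = 1.9006e-05; check Q = 0.003868

Direction: forward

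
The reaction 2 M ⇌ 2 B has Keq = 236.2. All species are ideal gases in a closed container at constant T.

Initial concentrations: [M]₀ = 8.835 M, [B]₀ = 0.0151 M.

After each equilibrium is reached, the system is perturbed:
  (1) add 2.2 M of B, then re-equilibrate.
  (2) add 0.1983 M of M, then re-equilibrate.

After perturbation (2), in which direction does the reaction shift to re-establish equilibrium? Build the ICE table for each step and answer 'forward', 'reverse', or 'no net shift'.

Direction: forward

Q₀ = 2.9211e-06 vs Keq = 236.2 ⇒ Q<K, forward
Step 1:
                    M           B
  I             8.835      0.0151
  C            -8.294       8.294
  E            0.5407       8.309
  solve Keq expr → x = 4.147; check Q = 236.2
Then add 2.2 M of B.
Step 2:
                    M           B
  I            0.5407       10.51
  C            0.1344     -0.1344
  E            0.6751       10.38
  solve Keq expr → x = -0.0672; check Q = 236.2
Then add 0.1983 M of M.
Step 3:
                    M           B
  I            0.8734       10.38
  C           -0.1862      0.1862
  E            0.6872       10.56
  solve Keq expr → x = 0.09309; check Q = 236.2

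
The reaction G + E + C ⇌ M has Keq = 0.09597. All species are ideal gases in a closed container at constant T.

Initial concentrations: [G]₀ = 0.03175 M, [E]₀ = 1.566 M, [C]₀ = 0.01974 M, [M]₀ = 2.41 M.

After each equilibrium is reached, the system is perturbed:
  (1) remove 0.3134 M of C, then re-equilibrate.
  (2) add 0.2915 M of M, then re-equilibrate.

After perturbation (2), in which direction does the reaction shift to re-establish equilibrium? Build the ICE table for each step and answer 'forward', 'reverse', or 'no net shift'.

Direction: reverse

Q₀ = 2455 vs Keq = 0.09597 ⇒ Q>K, reverse
Step 1:
                   G          E          C          M
  init       0.03175      1.566    0.01974       2.41
  Δ            1.603      1.603      1.603     -1.603
  eq           1.635      3.169      1.623     0.8069
  solve Keq expr → x = -1.603; check Q = 0.09597
Then remove 0.3134 M of C.
Step 2:
                   G          E          C          M
  init         1.635      3.169      1.309     0.8069
  Δ          0.07268    0.07268    0.07268   -0.07268
  eq           1.708      3.242      1.382     0.7342
  solve Keq expr → x = -0.07268; check Q = 0.09597
Then add 0.2915 M of M.
Step 3:
                   G          E          C          M
  init         1.708      3.242      1.382      1.026
  Δ           0.1286     0.1286     0.1286    -0.1286
  eq           1.836       3.37      1.511     0.8972
  solve Keq expr → x = -0.1286; check Q = 0.09597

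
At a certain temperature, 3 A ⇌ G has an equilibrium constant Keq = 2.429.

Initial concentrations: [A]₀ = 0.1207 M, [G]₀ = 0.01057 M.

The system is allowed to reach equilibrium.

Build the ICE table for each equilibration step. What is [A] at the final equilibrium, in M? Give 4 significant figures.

[A]_eq = 0.1346 M

Q₀ = 6.011 vs Keq = 2.429 ⇒ Q>K, reverse
Step 1:
                  A         G
  I          0.1207   0.01057
  C         0.01393 -0.004643
  E          0.1346  0.005927
  solve Keq expr → x = -0.004643; check Q = 2.429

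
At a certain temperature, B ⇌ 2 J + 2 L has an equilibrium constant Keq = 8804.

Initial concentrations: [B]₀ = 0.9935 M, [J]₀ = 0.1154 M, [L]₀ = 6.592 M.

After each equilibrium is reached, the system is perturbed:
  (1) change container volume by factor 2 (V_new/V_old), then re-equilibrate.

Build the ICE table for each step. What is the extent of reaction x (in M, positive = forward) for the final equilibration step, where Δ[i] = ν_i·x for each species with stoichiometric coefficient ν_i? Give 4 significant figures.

Q₀ = 0.5825 vs Keq = 8804 ⇒ Q<K, forward
Step 1:
                    B           J           L
  Initial      0.9935      0.1154       6.592
  Change      -0.9595       1.919       1.919
  Equil       0.03405       2.034       8.511
  solve Keq expr → x = 0.9595; check Q = 8804
Then change container volume by factor 2 (V_new/V_old).
Step 2:
                    B           J           L
  Initial     0.01702       1.017       4.255
  Change     -0.01474     0.02948     0.02948
  Equil      0.002285       1.047       4.285
  solve Keq expr → x = 0.01474; check Q = 8804

x = 0.01474 M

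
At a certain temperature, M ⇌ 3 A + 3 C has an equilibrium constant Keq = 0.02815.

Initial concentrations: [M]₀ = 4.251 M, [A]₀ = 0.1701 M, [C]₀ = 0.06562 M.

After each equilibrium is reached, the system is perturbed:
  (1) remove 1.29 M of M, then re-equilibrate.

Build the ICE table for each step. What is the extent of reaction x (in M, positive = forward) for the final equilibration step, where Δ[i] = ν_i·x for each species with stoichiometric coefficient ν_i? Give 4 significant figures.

x = -0.01412 M

Q₀ = 3.2714e-07 vs Keq = 0.02815 ⇒ Q<K, forward
Step 1:
                    M           A           C
  init          4.251      0.1701     0.06562
  Δ           -0.1936      0.5807      0.5807
  eq            4.057      0.7508      0.6463
  solve Keq expr → x = 0.1936; check Q = 0.02815
Then remove 1.29 M of M.
Step 2:
                    M           A           C
  init          2.767      0.7508      0.6463
  Δ           0.01412    -0.04235    -0.04235
  eq            2.782      0.7084      0.6039
  solve Keq expr → x = -0.01412; check Q = 0.02815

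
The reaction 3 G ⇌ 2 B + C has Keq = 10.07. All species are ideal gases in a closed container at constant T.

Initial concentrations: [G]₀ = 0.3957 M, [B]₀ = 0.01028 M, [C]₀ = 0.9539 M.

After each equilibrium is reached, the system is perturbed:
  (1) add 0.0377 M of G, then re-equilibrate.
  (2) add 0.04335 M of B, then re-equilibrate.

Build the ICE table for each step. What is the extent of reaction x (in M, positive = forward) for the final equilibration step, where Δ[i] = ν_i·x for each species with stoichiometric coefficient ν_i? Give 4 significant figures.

Q₀ = 0.001627 vs Keq = 10.07 ⇒ Q<K, forward
Step 1:
                  G         B         C
  I          0.3957   0.01028    0.9539
  C         -0.2485    0.1657   0.08284
  E          0.1472     0.176     1.037
  solve Keq expr → x = 0.08284; check Q = 10.07
Then add 0.0377 M of G.
Step 2:
                  G         B         C
  I          0.1849     0.176     1.037
  C        -0.02727   0.01818  0.009091
  E          0.1576    0.1941     1.046
  solve Keq expr → x = 0.009091; check Q = 10.07
Then add 0.04335 M of B.
Step 3:
                  G         B         C
  I          0.1576    0.2375     1.046
  C         0.01668  -0.01112 -0.005561
  E          0.1743    0.2264      1.04
  solve Keq expr → x = -0.005561; check Q = 10.07

x = -0.005561 M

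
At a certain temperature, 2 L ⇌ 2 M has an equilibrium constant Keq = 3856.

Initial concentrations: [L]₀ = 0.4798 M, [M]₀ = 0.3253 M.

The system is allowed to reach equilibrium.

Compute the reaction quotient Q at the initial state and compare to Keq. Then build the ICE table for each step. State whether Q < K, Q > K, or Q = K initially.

Q₀ = 0.4597; Q < K (proceeds forward)

Q₀ = 0.4597 vs Keq = 3856 ⇒ Q<K, forward
Step 1:
                  L         M
  I          0.4798    0.3253
  C          -0.467     0.467
  E         0.01276    0.7923
  solve Keq expr → x = 0.2335; check Q = 3856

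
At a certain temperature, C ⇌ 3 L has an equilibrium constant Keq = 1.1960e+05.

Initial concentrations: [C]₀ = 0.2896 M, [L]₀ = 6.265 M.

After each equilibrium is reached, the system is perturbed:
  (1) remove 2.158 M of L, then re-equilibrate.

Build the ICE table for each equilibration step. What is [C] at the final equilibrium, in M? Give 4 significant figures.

[C]_eq = 0.001028 M

Q₀ = 849.1 vs Keq = 1.1960e+05 ⇒ Q<K, forward
Step 1:
                   C          L
  init        0.2896      6.265
  Δ          -0.2866     0.8597
  eq        0.003024      7.125
  solve Keq expr → x = 0.2866; check Q = 1.1960e+05
Then remove 2.158 M of L.
Step 2:
                   C          L
  init      0.003024      4.967
  Δ        -0.001996   0.005987
  eq        0.001028      4.973
  solve Keq expr → x = 0.001996; check Q = 1.1960e+05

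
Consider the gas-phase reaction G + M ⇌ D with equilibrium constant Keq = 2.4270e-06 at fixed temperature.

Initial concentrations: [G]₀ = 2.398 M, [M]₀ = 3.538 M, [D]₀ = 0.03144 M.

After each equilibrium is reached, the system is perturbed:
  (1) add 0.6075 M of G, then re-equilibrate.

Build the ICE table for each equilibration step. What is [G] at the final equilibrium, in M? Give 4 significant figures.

[G]_eq = 3.037 M

Q₀ = 0.003706 vs Keq = 2.4270e-06 ⇒ Q>K, reverse
Step 1:
                   G          M          D
  I            2.398      3.538    0.03144
  C          0.03142    0.03142   -0.03142
  E            2.429      3.569 2.1046e-05
  solve Keq expr → x = -0.03142; check Q = 2.4270e-06
Then add 0.6075 M of G.
Step 2:
                   G          M          D
  I            3.037      3.569 2.1046e-05
  C       -5.2627e-06 -5.2627e-06 5.2627e-06
  E            3.037      3.569 2.6309e-05
  solve Keq expr → x = 5.2627e-06; check Q = 2.4270e-06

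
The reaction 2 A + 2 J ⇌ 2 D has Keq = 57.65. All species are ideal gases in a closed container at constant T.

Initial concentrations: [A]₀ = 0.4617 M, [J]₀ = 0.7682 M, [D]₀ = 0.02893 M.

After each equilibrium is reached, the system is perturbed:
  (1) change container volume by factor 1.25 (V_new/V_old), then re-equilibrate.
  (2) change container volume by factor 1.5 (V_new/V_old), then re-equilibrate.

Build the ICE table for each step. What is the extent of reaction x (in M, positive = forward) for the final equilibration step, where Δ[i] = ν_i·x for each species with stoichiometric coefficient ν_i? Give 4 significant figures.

x = -0.009167 M

Q₀ = 0.006653 vs Keq = 57.65 ⇒ Q<K, forward
Step 1:
                   A          J          D
  I           0.4617     0.7682    0.02893
  C          -0.3452    -0.3452     0.3452
  E           0.1165      0.423     0.3741
  solve Keq expr → x = 0.1726; check Q = 57.65
Then change container volume by factor 1.25 (V_new/V_old).
Step 2:
                   A          J          D
  I          0.09319     0.3384     0.2993
  C          0.01366    0.01366   -0.01366
  E           0.1069     0.3521     0.2856
  solve Keq expr → x = -0.006832; check Q = 57.65
Then change container volume by factor 1.5 (V_new/V_old).
Step 3:
                   A          J          D
  I          0.07124     0.2347     0.1904
  C          0.01833    0.01833   -0.01833
  E          0.08957      0.253     0.1721
  solve Keq expr → x = -0.009167; check Q = 57.65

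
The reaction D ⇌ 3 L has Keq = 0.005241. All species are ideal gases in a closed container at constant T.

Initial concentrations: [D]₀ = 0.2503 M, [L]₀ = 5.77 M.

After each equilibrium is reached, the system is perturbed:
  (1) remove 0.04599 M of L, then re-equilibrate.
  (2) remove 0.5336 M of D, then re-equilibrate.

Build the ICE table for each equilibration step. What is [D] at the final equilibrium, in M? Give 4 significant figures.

[D]_eq = 1.558 M

Q₀ = 767.5 vs Keq = 0.005241 ⇒ Q>K, reverse
Step 1:
                    D           L
  init         0.2503        5.77
  Δ             1.849      -5.548
  eq            2.099      0.2224
  solve Keq expr → x = -1.849; check Q = 0.005241
Then remove 0.04599 M of L.
Step 2:
                    D           L
  init          2.099      0.1764
  Δ          -0.01515     0.04545
  eq            2.084      0.2219
  solve Keq expr → x = 0.01515; check Q = 0.005241
Then remove 0.5336 M of D.
Step 3:
                    D           L
  init          1.551      0.2219
  Δ          0.006844    -0.02053
  eq            1.558      0.2014
  solve Keq expr → x = -0.006844; check Q = 0.005241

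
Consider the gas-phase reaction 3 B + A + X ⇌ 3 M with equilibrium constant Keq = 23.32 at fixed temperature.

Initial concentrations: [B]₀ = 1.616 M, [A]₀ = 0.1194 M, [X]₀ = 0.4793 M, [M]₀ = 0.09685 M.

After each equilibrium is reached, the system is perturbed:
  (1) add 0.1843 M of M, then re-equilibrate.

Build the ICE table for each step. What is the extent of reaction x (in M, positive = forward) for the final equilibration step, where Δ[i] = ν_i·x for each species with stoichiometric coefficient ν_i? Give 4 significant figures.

Q₀ = 0.003762 vs Keq = 23.32 ⇒ Q<K, forward
Step 1:
                    B           A           X           M
  Initial       1.616      0.1194      0.4793     0.09685
  Change      -0.3436     -0.1145     -0.1145      0.3436
  Equil         1.272    0.004875      0.3648      0.4404
  solve Keq expr → x = 0.1145; check Q = 23.32
Then add 0.1843 M of M.
Step 2:
                    B           A           X           M
  Initial       1.272    0.004875      0.3648      0.6247
  Change      0.02066    0.006887    0.006887    -0.02066
  Equil         1.293     0.01176      0.3717      0.6041
  solve Keq expr → x = -0.006887; check Q = 23.32

x = -0.006887 M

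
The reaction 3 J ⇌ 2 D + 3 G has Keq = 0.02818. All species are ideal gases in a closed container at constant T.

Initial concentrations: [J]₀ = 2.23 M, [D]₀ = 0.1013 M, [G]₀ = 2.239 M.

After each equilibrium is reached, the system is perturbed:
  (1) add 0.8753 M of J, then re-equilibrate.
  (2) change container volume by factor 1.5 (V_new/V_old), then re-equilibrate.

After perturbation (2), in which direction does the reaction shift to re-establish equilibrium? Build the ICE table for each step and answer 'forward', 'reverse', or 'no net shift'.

Q₀ = 0.01039 vs Keq = 0.02818 ⇒ Q<K, forward
Step 1:
                   J          D          G
  Initial       2.23     0.1013      2.239
  Change     -0.0745    0.04967     0.0745
  Equil        2.155      0.151      2.314
  solve Keq expr → x = 0.02483; check Q = 0.02818
Then add 0.8753 M of J.
Step 2:
                   J          D          G
  Initial      3.031      0.151      2.314
  Change     -0.1076    0.07174     0.1076
  Equil        2.923     0.2227      2.421
  solve Keq expr → x = 0.03587; check Q = 0.02818
Then change container volume by factor 1.5 (V_new/V_old).
Step 3:
                   J          D          G
  Initial      1.949     0.1485      1.614
  Change    -0.07267    0.04845    0.07267
  Equil        1.876     0.1969      1.687
  solve Keq expr → x = 0.02422; check Q = 0.02818

Direction: forward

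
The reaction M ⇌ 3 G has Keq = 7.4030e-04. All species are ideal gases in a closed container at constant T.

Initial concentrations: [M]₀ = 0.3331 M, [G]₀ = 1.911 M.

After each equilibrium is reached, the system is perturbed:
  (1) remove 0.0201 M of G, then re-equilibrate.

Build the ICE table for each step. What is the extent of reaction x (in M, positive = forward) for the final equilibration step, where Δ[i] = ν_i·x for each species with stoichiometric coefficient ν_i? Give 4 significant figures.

Q₀ = 20.95 vs Keq = 7.4030e-04 ⇒ Q>K, reverse
Step 1:
                  M         G
  Initial    0.3331     1.911
  Change     0.6075    -1.822
  Equil      0.9406   0.08863
  solve Keq expr → x = -0.6075; check Q = 7.4030e-04
Then remove 0.0201 M of G.
Step 2:
                  M         G
  Initial    0.9406   0.06853
  Change   -0.00663   0.01989
  Equil      0.9339   0.08842
  solve Keq expr → x = 0.00663; check Q = 7.4030e-04

x = 0.00663 M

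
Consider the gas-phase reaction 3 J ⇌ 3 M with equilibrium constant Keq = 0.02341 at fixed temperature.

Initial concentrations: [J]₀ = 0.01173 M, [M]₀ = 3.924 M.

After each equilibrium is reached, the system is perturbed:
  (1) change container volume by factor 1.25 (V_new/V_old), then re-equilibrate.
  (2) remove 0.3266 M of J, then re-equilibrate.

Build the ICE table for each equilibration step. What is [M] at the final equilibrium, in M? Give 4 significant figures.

[M]_eq = 0.6277 M

Q₀ = 3.7436e+07 vs Keq = 0.02341 ⇒ Q>K, reverse
Step 1:
                    J           M
  I           0.01173       3.924
  C             3.049      -3.049
  E              3.06      0.8754
  solve Keq expr → x = -1.016; check Q = 0.02341
Then change container volume by factor 1.25 (V_new/V_old).
Step 2:
                    J           M
  I             2.448      0.7004
  C                 0           0
  E             2.448      0.7004
  solve Keq expr → x = 0; check Q = 0.02341
Then remove 0.3266 M of J.
Step 3:
                    J           M
  I             2.122      0.7004
  C           0.07265    -0.07265
  E             2.194      0.6277
  solve Keq expr → x = -0.02422; check Q = 0.02341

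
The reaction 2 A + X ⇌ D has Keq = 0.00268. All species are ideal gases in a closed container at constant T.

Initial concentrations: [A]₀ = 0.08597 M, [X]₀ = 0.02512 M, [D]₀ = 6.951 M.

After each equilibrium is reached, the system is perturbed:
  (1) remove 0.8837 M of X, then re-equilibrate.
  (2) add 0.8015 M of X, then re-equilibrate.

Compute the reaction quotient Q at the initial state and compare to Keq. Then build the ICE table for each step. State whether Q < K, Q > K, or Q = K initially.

Q₀ = 3.7440e+04; Q > K (proceeds reverse)

Q₀ = 3.7440e+04 vs Keq = 0.00268 ⇒ Q>K, reverse
Step 1:
                   A          X          D
  init       0.08597    0.02512      6.951
  Δ            10.62      5.311     -5.311
  eq           10.71      5.336       1.64
  solve Keq expr → x = -5.311; check Q = 0.00268
Then remove 0.8837 M of X.
Step 2:
                   A          X          D
  init         10.71      4.453       1.64
  Δ           0.2948     0.1474    -0.1474
  eq              11        4.6      1.492
  solve Keq expr → x = -0.1474; check Q = 0.00268
Then add 0.8015 M of X.
Step 3:
                   A          X          D
  init            11      5.401      1.492
  Δ          -0.2683    -0.1342     0.1342
  eq           10.73      5.267      1.627
  solve Keq expr → x = 0.1342; check Q = 0.00268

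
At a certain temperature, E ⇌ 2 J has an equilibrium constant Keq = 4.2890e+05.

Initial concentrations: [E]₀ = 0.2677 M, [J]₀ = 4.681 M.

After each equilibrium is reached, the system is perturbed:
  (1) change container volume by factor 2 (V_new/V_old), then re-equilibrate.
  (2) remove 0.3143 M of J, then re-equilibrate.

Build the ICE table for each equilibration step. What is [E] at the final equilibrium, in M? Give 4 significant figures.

[E]_eq = 1.2268e-05 M

Q₀ = 81.85 vs Keq = 4.2890e+05 ⇒ Q<K, forward
Step 1:
                    E           J
  I            0.2677       4.681
  C           -0.2676      0.5353
  E        6.3440e-05       5.216
  solve Keq expr → x = 0.2676; check Q = 4.2890e+05
Then change container volume by factor 2 (V_new/V_old).
Step 2:
                    E           J
  I        3.1720e-05       2.608
  C       -1.5860e-05  3.1719e-05
  E        1.5860e-05       2.608
  solve Keq expr → x = 1.5860e-05; check Q = 4.2890e+05
Then remove 0.3143 M of J.
Step 3:
                    E           J
  I        1.5860e-05       2.294
  C       -3.5922e-06  7.1843e-06
  E        1.2268e-05       2.294
  solve Keq expr → x = 3.5922e-06; check Q = 4.2890e+05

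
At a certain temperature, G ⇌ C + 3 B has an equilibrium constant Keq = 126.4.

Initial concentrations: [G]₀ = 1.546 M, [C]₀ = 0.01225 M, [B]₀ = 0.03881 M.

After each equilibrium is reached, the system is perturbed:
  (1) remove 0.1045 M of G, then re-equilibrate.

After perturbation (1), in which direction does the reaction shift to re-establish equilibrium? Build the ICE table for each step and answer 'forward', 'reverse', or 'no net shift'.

Direction: reverse

Q₀ = 4.6319e-07 vs Keq = 126.4 ⇒ Q<K, forward
Step 1:
                   G          C          B
  init         1.546    0.01225    0.03881
  Δ           -1.152      1.152      3.457
  eq          0.3936      1.165      3.496
  solve Keq expr → x = 1.152; check Q = 126.4
Then remove 0.1045 M of G.
Step 2:
                   G          C          B
  init        0.2891      1.165      3.496
  Δ          0.04596   -0.04596    -0.1379
  eq          0.3351      1.119      3.358
  solve Keq expr → x = -0.04596; check Q = 126.4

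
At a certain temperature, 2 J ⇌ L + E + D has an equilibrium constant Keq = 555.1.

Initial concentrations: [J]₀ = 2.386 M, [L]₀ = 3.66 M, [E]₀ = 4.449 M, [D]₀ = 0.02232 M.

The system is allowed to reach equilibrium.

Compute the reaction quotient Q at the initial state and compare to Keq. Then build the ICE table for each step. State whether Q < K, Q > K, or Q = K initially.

Q₀ = 0.06384 vs Keq = 555.1 ⇒ Q<K, forward
Step 1:
                    J           L           E           D
  Initial       2.386        3.66       4.449     0.02232
  Change       -2.158       1.079       1.079       1.079
  Equil         0.228       4.739       5.528       1.101
  solve Keq expr → x = 1.079; check Q = 555.1

Q₀ = 0.06384; Q < K (proceeds forward)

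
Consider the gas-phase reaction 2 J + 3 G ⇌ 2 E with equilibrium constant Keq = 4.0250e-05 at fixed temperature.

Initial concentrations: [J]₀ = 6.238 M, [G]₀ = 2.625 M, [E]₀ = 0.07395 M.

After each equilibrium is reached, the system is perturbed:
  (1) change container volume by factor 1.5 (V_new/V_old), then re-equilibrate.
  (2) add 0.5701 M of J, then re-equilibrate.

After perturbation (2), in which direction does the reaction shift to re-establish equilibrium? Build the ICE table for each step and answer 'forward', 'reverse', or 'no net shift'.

Q₀ = 7.7696e-06 vs Keq = 4.0250e-05 ⇒ Q<K, forward
Step 1:
                   J          G          E
  I            6.238      2.625    0.07395
  C         -0.08081    -0.1212    0.08081
  E            6.157      2.504     0.1548
  solve Keq expr → x = 0.04041; check Q = 4.0250e-05
Then change container volume by factor 1.5 (V_new/V_old).
Step 2:
                   J          G          E
  I            4.105      1.669     0.1032
  C           0.0431    0.06464    -0.0431
  E            4.148      1.734    0.06008
  solve Keq expr → x = -0.02155; check Q = 4.0250e-05
Then add 0.5701 M of J.
Step 3:
                   J          G          E
  I            4.718      1.734    0.06008
  C        -0.007487   -0.01123   0.007487
  E            4.711      1.723    0.06757
  solve Keq expr → x = 0.003744; check Q = 4.0250e-05

Direction: forward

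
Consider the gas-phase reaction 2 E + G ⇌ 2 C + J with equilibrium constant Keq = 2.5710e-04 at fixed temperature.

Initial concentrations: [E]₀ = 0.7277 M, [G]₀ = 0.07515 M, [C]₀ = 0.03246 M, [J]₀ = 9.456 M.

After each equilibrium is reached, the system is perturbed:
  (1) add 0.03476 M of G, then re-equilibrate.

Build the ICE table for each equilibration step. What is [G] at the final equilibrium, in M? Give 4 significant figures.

[G]_eq = 0.1254 M

Q₀ = 0.2504 vs Keq = 2.5710e-04 ⇒ Q>K, reverse
Step 1:
                   E          G          C          J
  I           0.7277    0.07515    0.03246      9.456
  C          0.03127    0.01563   -0.03127   -0.01563
  E            0.759    0.09078   0.001193       9.44
  solve Keq expr → x = -0.01563; check Q = 2.5710e-04
Then add 0.03476 M of G.
Step 2:
                   E          G          C          J
  I            0.759     0.1255   0.001193       9.44
  C       -2.0901e-04 -1.0451e-04 2.0901e-04 1.0451e-04
  E           0.7588     0.1254   0.001402       9.44
  solve Keq expr → x = 1.0451e-04; check Q = 2.5710e-04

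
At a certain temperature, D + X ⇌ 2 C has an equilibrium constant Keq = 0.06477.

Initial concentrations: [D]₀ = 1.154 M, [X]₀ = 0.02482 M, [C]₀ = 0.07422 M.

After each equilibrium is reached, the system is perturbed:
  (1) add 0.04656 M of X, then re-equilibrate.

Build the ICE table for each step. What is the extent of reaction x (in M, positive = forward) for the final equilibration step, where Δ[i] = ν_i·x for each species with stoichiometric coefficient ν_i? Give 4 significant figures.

Q₀ = 0.1923 vs Keq = 0.06477 ⇒ Q>K, reverse
Step 1:
                  D         X         C
  init        1.154   0.02482   0.07422
  Δ         0.01108   0.01108  -0.02217
  eq          1.165    0.0359   0.05205
  solve Keq expr → x = -0.01108; check Q = 0.06477
Then add 0.04656 M of X.
Step 2:
                  D         X         C
  init        1.165   0.08246   0.05205
  Δ        -0.01062  -0.01062   0.02124
  eq          1.154   0.07184   0.07329
  solve Keq expr → x = 0.01062; check Q = 0.06477

x = 0.01062 M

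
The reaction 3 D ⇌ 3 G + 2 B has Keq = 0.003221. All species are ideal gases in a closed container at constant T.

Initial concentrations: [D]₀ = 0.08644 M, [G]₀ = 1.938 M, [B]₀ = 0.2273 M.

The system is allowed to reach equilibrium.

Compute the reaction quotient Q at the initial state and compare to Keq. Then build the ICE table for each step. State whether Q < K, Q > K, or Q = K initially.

Q₀ = 582.3 vs Keq = 0.003221 ⇒ Q>K, reverse
Step 1:
                   D          G          B
  I          0.08644      1.938     0.2273
  C           0.3297    -0.3297    -0.2198
  E           0.4162      1.608   0.007471
  solve Keq expr → x = -0.1099; check Q = 0.003221

Q₀ = 582.3; Q > K (proceeds reverse)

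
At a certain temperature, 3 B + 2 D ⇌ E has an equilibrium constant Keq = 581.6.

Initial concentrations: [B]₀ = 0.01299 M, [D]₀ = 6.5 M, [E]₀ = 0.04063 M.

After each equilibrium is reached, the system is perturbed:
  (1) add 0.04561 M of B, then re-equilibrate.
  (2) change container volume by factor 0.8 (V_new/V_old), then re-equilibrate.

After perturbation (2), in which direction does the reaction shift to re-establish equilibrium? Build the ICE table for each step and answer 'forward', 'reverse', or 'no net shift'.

Q₀ = 438.7 vs Keq = 581.6 ⇒ Q<K, forward
Step 1:
                  B         D         E
  I         0.01299       6.5   0.04063
  C       -0.001128 -7.5186e-04 3.7593e-04
  E         0.01186     6.499   0.04101
  solve Keq expr → x = 3.7593e-04; check Q = 581.6
Then add 0.04561 M of B.
Step 2:
                  B         D         E
  I         0.05747     6.499   0.04101
  C        -0.04429  -0.02953   0.01476
  E         0.01318      6.47   0.05577
  solve Keq expr → x = 0.01476; check Q = 581.6
Then change container volume by factor 0.8 (V_new/V_old).
Step 3:
                  B         D         E
  I         0.01648     8.087   0.06971
  C       -0.004157 -0.002771  0.001386
  E         0.01232     8.084    0.0711
  solve Keq expr → x = 0.001386; check Q = 581.6

Direction: forward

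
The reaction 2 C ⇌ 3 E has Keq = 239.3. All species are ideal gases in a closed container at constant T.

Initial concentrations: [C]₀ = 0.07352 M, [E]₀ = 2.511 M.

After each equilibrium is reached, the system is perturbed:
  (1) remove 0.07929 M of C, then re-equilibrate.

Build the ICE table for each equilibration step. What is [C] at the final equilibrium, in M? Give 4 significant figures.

[C]_eq = 0.2093 M

Q₀ = 2929 vs Keq = 239.3 ⇒ Q>K, reverse
Step 1:
                  C         E
  Initial   0.07352     2.511
  Change     0.1499   -0.2249
  Equil      0.2234     2.286
  solve Keq expr → x = -0.07496; check Q = 239.3
Then remove 0.07929 M of C.
Step 2:
                  C         E
  Initial    0.1442     2.286
  Change    0.06512  -0.09768
  Equil      0.2093     2.188
  solve Keq expr → x = -0.03256; check Q = 239.3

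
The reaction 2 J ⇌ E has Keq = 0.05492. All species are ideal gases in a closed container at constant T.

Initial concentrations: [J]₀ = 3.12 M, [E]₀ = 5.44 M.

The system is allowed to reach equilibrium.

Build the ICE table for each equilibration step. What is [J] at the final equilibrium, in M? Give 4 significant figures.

[J]_eq = 7.621 M

Q₀ = 0.5588 vs Keq = 0.05492 ⇒ Q>K, reverse
Step 1:
                  J         E
  Initial      3.12      5.44
  Change      4.501     -2.25
  Equil       7.621      3.19
  solve Keq expr → x = -2.25; check Q = 0.05492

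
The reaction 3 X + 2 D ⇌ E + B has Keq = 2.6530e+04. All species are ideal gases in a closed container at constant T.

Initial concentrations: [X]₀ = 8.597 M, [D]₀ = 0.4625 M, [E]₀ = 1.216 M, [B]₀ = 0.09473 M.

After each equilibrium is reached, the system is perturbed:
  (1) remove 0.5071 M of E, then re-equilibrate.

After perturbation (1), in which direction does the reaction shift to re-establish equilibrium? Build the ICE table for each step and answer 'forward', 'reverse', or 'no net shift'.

Q₀ = 8.4753e-04 vs Keq = 2.6530e+04 ⇒ Q<K, forward
Step 1:
                    X           D           E           B
  I             8.597      0.4625       1.216     0.09473
  C           -0.6935     -0.4623      0.2312      0.2312
  E             7.904  1.8975e-04       1.447      0.3259
  solve Keq expr → x = 0.2312; check Q = 2.6530e+04
Then remove 0.5071 M of E.
Step 2:
                    X           D           E           B
  I             7.904  1.8975e-04      0.9401      0.3259
  C       -5.5215e-05 -3.6810e-05  1.8405e-05  1.8405e-05
  E             7.903  1.5294e-04      0.9401      0.3259
  solve Keq expr → x = 1.8405e-05; check Q = 2.6530e+04

Direction: forward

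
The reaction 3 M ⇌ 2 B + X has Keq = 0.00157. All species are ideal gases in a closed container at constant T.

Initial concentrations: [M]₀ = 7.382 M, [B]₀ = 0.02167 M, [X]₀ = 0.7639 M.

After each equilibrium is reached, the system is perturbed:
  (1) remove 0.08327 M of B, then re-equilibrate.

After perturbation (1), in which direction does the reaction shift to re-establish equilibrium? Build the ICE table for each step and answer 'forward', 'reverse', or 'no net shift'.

Q₀ = 8.9173e-07 vs Keq = 0.00157 ⇒ Q<K, forward
Step 1:
                    M           B           X
  Initial       7.382     0.02167      0.7639
  Change      -0.9135       0.609      0.3045
  Equil         6.469      0.6307       1.068
  solve Keq expr → x = 0.3045; check Q = 0.00157
Then remove 0.08327 M of B.
Step 2:
                    M           B           X
  Initial       6.469      0.5474       1.068
  Change     -0.09184     0.06123     0.03061
  Equil         6.377      0.6086       1.099
  solve Keq expr → x = 0.03061; check Q = 0.00157

Direction: forward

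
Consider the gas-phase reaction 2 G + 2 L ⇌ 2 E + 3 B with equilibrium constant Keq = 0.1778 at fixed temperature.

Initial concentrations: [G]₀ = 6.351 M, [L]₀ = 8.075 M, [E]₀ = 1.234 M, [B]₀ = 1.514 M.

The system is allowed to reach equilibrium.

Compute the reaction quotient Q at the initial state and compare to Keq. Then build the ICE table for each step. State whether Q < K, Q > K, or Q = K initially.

Q₀ = 0.002009; Q < K (proceeds forward)

Q₀ = 0.002009 vs Keq = 0.1778 ⇒ Q<K, forward
Step 1:
                   G          L          E          B
  I            6.351      8.075      1.234      1.514
  C           -1.212     -1.212      1.212      1.818
  E            5.139      6.863      2.446      3.332
  solve Keq expr → x = 0.6059; check Q = 0.1778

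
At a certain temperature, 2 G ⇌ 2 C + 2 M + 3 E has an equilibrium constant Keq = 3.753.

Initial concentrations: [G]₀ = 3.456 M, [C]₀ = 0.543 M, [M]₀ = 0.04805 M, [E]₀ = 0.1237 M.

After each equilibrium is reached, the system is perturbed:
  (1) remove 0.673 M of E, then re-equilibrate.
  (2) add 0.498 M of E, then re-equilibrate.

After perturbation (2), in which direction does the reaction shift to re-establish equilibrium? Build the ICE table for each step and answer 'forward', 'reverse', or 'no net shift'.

Direction: reverse

Q₀ = 1.0788e-07 vs Keq = 3.753 ⇒ Q<K, forward
Step 1:
                    G           C           M           E
  Initial       3.456       0.543     0.04805      0.1237
  Change       -1.108       1.108       1.108       1.661
  Equil         2.348       1.651       1.156       1.785
  solve Keq expr → x = 0.5538; check Q = 3.753
Then remove 0.673 M of E.
Step 2:
                    G           C           M           E
  Initial       2.348       1.651       1.156       1.112
  Change      -0.1966      0.1966      0.1966      0.2949
  Equil         2.152       1.847       1.352       1.407
  solve Keq expr → x = 0.09829; check Q = 3.753
Then add 0.498 M of E.
Step 3:
                    G           C           M           E
  Initial       2.152       1.847       1.352       1.905
  Change       0.1489     -0.1489     -0.1489     -0.2233
  Equil         2.301       1.698       1.203       1.682
  solve Keq expr → x = -0.07443; check Q = 3.753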